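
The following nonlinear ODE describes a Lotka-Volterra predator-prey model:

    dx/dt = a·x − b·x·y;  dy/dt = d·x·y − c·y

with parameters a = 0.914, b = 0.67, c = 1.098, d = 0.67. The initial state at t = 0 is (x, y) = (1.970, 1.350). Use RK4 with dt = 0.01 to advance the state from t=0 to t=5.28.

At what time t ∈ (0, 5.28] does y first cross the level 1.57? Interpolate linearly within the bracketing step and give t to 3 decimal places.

t = 0.748

t=0.000: state=(1.970, 1.350)
step 1 (dt=0.01): k1=(0.019, 0.300), k2=(0.017, 0.300), k3=(0.017, 0.300), k4=(0.015, 0.300); state += dt/6·(k1+2k2+2k3+k4)
t=0.010: state=(1.970, 1.353)
t=0.020: state=(1.970, 1.356)
t=0.030: state=(1.970, 1.359)
continuing one RK4 step at a time; state shown every 20 steps (Δt=0.2):
t=0.200: state=(1.966, 1.411)
t=0.400: state=(1.945, 1.473)
t=0.600: state=(1.910, 1.531)
t=0.740: state=(1.877, 1.568)
next step: t=0.750: state=(1.874, 1.570) — y has crossed 1.57
linear interpolation between t=0.740 (1.56794) and t=0.750 (1.57043) → t≈0.748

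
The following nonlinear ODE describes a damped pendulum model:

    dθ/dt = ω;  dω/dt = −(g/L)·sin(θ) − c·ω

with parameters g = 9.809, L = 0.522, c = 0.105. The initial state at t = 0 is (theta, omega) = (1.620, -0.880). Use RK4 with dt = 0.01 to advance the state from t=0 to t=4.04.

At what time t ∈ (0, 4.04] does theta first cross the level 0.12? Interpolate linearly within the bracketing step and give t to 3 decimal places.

t = 0.372

t=0.000: state=(1.620, -0.880)
step 1 (dt=0.01): k1=(-0.880, -18.676), k2=(-0.973, -18.670), k3=(-0.973, -18.671), k4=(-1.067, -18.665); state += dt/6·(k1+2k2+2k3+k4)
t=0.010: state=(1.610, -1.067)
t=0.020: state=(1.599, -1.253)
t=0.030: state=(1.585, -1.440)
continuing one RK4 step at a time; state shown every 20 steps (Δt=0.2):
t=0.200: state=(1.076, -4.485)
t=0.370: state=(0.133, -6.197)
next step: t=0.380: state=(0.071, -6.210) — theta has crossed 0.12
linear interpolation between t=0.370 (0.13334) and t=0.380 (0.07129) → t≈0.372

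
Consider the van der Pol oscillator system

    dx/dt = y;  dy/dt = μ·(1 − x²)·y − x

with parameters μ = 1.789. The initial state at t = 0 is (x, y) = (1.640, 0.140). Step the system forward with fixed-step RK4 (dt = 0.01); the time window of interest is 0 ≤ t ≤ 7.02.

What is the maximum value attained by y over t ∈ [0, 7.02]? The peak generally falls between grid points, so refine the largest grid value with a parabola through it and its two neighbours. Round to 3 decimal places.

max y = 3.563

t=0.000: state=(1.640, 0.140)
step 1 (dt=0.01): k1=(0.140, -2.063), k2=(0.130, -2.033), k3=(0.130, -2.034), k4=(0.120, -2.004); state += dt/6·(k1+2k2+2k3+k4)
t=0.010: state=(1.641, 0.120)
t=0.020: state=(1.642, 0.100)
t=0.030: state=(1.643, 0.081)
continuing one RK4 step at a time; state shown every 25 steps (Δt=0.25):
t=0.250: state=(1.624, -0.222)
t=0.500: state=(1.544, -0.402)
t=0.750: state=(1.428, -0.523)
t=1.000: state=(1.282, -0.645)
t=1.250: state=(1.102, -0.807)
t=1.500: state=(0.871, -1.064)
t=1.750: state=(0.553, -1.520)
t=2.000: state=(0.079, -2.351)
t=2.250: state=(-0.648, -3.424)
t=2.500: state=(-1.491, -2.846)
t=2.750: state=(-1.940, -0.833)
t=3.000: state=(-2.015, 0.054)
t=3.250: state=(-1.965, 0.291)
t=3.500: state=(-1.881, 0.368)
t=3.750: state=(-1.784, 0.413)
t=4.000: state=(-1.675, 0.458)
t=4.250: state=(-1.554, 0.514)
t=4.500: state=(-1.416, 0.589)
t=4.750: state=(-1.256, 0.698)
t=5.000: state=(-1.062, 0.868)
t=5.250: state=(-0.813, 1.156)
t=5.500: state=(-0.465, 1.680)
t=5.750: state=(0.063, 2.620)
t=6.000: state=(0.853, 3.554)
t=6.250: state=(1.647, 2.361)
t=6.500: state=(1.982, 0.517)
t=6.750: state=(2.011, -0.142)
t=7.000: state=(1.950, -0.316)
t=7.020: state=(1.944, -0.323)
largest grid value and its neighbours: y(6.010)=3.56042, y(6.020)=3.56273, y(6.030)=3.56049
parabola through these three points peaks at t≈6.020 with y≈3.56273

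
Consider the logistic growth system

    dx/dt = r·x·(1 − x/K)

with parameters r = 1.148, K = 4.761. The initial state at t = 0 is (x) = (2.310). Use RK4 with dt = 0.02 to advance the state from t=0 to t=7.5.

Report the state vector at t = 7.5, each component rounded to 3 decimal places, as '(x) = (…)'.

(x) = (4.760)

t=0.000: state=(2.310)
step 1 (dt=0.02): k1=(1.365), k2=(1.366), k3=(1.366), k4=(1.366); state += dt/6·(k1+2k2+2k3+k4)
t=0.020: state=(2.337)
t=0.040: state=(2.365)
t=0.060: state=(2.392)
continuing one RK4 step at a time; state shown every 25 steps (Δt=0.5):
t=0.500: state=(2.980)
t=1.000: state=(3.562)
t=1.500: state=(4.002)
t=2.000: state=(4.302)
t=2.500: state=(4.491)
t=3.000: state=(4.605)
t=3.500: state=(4.672)
t=4.000: state=(4.710)
t=4.500: state=(4.732)
t=5.000: state=(4.745)
t=5.500: state=(4.752)
t=6.000: state=(4.756)
t=6.500: state=(4.758)
t=7.000: state=(4.759)
t=7.500: state=(4.760)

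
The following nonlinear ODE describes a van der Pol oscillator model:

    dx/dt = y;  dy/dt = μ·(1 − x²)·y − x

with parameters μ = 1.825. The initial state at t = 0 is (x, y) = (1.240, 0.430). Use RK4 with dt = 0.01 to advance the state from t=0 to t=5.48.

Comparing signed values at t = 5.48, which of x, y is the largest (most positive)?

largest component: y

t=0.000: state=(1.240, 0.430)
step 1 (dt=0.01): k1=(0.430, -1.662), k2=(0.422, -1.660), k3=(0.422, -1.660), k4=(0.413, -1.658); state += dt/6·(k1+2k2+2k3+k4)
t=0.010: state=(1.244, 0.413)
t=0.020: state=(1.248, 0.397)
t=0.030: state=(1.252, 0.380)
continuing one RK4 step at a time; state shown every 20 steps (Δt=0.2):
t=0.200: state=(1.294, 0.116)
t=0.400: state=(1.290, -0.139)
t=0.600: state=(1.242, -0.339)
t=0.800: state=(1.157, -0.512)
t=1.000: state=(1.037, -0.687)
t=1.200: state=(0.879, -0.902)
t=1.400: state=(0.670, -1.210)
t=1.600: state=(0.384, -1.690)
t=1.800: state=(-0.024, -2.439)
t=2.000: state=(-0.602, -3.301)
t=2.200: state=(-1.281, -3.206)
t=2.400: state=(-1.778, -1.659)
t=2.600: state=(-1.970, -0.402)
t=2.800: state=(-1.991, 0.106)
t=3.000: state=(-1.949, 0.282)
t=3.200: state=(-1.885, 0.352)
t=3.400: state=(-1.810, 0.393)
t=3.600: state=(-1.728, 0.428)
t=3.800: state=(-1.639, 0.466)
t=4.000: state=(-1.541, 0.512)
t=4.200: state=(-1.433, 0.570)
t=4.400: state=(-1.312, 0.649)
t=4.600: state=(-1.171, 0.759)
t=4.800: state=(-1.005, 0.920)
t=5.000: state=(-0.797, 1.171)
t=5.200: state=(-0.526, 1.581)
t=5.400: state=(-0.148, 2.254)
t=5.480: state=(0.047, 2.611)
compare at T: x=0.047, y=2.611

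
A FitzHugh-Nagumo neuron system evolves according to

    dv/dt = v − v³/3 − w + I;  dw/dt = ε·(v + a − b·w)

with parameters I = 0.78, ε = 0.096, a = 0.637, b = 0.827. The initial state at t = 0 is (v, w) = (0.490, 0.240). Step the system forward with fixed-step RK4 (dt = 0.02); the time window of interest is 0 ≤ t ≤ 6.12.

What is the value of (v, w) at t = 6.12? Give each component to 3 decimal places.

(v, w) = (1.534, 1.193)

t=0.000: state=(0.490, 0.240)
step 1 (dt=0.02): k1=(0.991, 0.089), k2=(0.997, 0.090), k3=(0.997, 0.090), k4=(1.004, 0.091); state += dt/6·(k1+2k2+2k3+k4)
t=0.020: state=(0.510, 0.242)
t=0.040: state=(0.530, 0.244)
t=0.060: state=(0.551, 0.246)
continuing one RK4 step at a time; state shown every 10 steps (Δt=0.2):
t=0.200: state=(0.700, 0.260)
t=0.400: state=(0.928, 0.283)
t=0.600: state=(1.157, 0.311)
t=0.800: state=(1.365, 0.342)
t=1.000: state=(1.535, 0.377)
t=1.200: state=(1.658, 0.413)
t=1.400: state=(1.739, 0.451)
t=1.600: state=(1.787, 0.490)
t=1.800: state=(1.812, 0.529)
t=2.000: state=(1.822, 0.567)
t=2.200: state=(1.821, 0.605)
t=2.400: state=(1.815, 0.642)
t=2.600: state=(1.806, 0.679)
t=2.800: state=(1.794, 0.714)
t=3.000: state=(1.780, 0.749)
t=3.200: state=(1.766, 0.783)
t=3.400: state=(1.751, 0.817)
t=3.600: state=(1.736, 0.849)
t=3.800: state=(1.720, 0.881)
t=4.000: state=(1.705, 0.912)
t=4.200: state=(1.689, 0.942)
t=4.400: state=(1.673, 0.971)
t=4.600: state=(1.657, 1.000)
t=4.800: state=(1.641, 1.028)
t=5.000: state=(1.625, 1.055)
t=5.200: state=(1.609, 1.081)
t=5.400: state=(1.593, 1.107)
t=5.600: state=(1.577, 1.131)
t=5.800: state=(1.560, 1.156)
t=6.000: state=(1.544, 1.179)
t=6.120: state=(1.534, 1.193)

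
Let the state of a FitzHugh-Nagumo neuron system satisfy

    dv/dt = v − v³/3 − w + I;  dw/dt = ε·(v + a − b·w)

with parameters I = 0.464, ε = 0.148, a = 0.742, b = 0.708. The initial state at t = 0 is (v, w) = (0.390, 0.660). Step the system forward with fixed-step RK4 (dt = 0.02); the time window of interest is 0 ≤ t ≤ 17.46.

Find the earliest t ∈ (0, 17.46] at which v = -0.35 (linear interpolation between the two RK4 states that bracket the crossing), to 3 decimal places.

t=0.000: state=(0.390, 0.660)
step 1 (dt=0.02): k1=(0.174, 0.098), k2=(0.175, 0.099), k3=(0.175, 0.099), k4=(0.175, 0.099); state += dt/6·(k1+2k2+2k3+k4)
t=0.020: state=(0.393, 0.662)
t=0.040: state=(0.397, 0.664)
t=0.060: state=(0.401, 0.666)
continuing one RK4 step at a time; state shown every 50 steps (Δt=1):
t=1.000: state=(0.587, 0.767)
t=2.000: state=(0.804, 0.893)
t=3.000: state=(0.959, 1.034)
t=4.000: state=(0.985, 1.174)
t=5.000: state=(0.875, 1.293)
t=6.000: state=(0.610, 1.375)
t=7.000: state=(0.014, 1.392)
t=7.320: state=(-0.327, 1.374)
next step: t=7.340: state=(-0.351, 1.372) — v has crossed -0.35
linear interpolation between t=7.320 (-0.32665) and t=7.340 (-0.35134) → t≈7.339

t = 7.339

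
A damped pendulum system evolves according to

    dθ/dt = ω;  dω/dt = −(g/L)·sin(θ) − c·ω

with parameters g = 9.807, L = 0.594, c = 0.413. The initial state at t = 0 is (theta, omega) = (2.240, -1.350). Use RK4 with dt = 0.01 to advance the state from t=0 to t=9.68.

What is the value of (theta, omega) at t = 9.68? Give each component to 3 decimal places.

t=0.000: state=(2.240, -1.350)
step 1 (dt=0.01): k1=(-1.350, -12.392), k2=(-1.412, -12.435), k3=(-1.412, -12.438), k4=(-1.474, -12.484); state += dt/6·(k1+2k2+2k3+k4)
t=0.010: state=(2.226, -1.474)
t=0.020: state=(2.211, -1.600)
t=0.030: state=(2.194, -1.726)
continuing one RK4 step at a time; state shown every 50 steps (Δt=0.5):
t=0.500: state=(-0.054, -6.729)
t=1.000: state=(-1.719, 0.790)
t=1.500: state=(0.310, 5.399)
t=2.000: state=(1.260, -2.047)
t=2.500: state=(-0.744, -3.397)
t=3.000: state=(-0.653, 3.421)
t=3.500: state=(0.928, 0.883)
t=4.000: state=(-0.037, -3.417)
t=4.500: state=(-0.719, 1.360)
t=5.000: state=(0.509, 1.806)
t=5.500: state=(0.229, -2.401)
t=6.000: state=(-0.570, 0.222)
t=6.500: state=(0.232, 1.787)
t=7.000: state=(0.290, -1.504)
t=7.500: state=(-0.405, -0.315)
t=8.000: state=(0.073, 1.471)
t=8.500: state=(0.272, -0.867)
t=9.000: state=(-0.270, -0.520)
t=9.500: state=(-0.011, 1.114)
t=9.680: state=(0.168, 0.793)

(theta, omega) = (0.168, 0.793)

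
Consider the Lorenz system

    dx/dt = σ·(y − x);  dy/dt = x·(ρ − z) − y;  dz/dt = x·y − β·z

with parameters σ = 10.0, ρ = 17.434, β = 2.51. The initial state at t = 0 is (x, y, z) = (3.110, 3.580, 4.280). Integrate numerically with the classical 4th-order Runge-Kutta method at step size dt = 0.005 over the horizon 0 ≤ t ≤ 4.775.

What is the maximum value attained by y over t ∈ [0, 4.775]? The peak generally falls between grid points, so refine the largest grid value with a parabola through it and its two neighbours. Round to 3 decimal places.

max y = 14.602

t=0.000: state=(3.110, 3.580, 4.280)
step 1 (dt=0.005): k1=(4.700, 37.329, 0.391), k2=(5.516, 37.387, 0.722), k3=(5.497, 37.411, 0.728), k4=(6.296, 37.492, 1.067); state += dt/6·(k1+2k2+2k3+k4)
t=0.005: state=(3.138, 3.767, 4.284)
t=0.010: state=(3.173, 3.955, 4.291)
t=0.015: state=(3.216, 4.145, 4.301)
continuing one RK4 step at a time; state shown every 40 steps (Δt=0.2):
t=0.200: state=(8.822, 13.329, 10.788)
t=0.400: state=(9.299, 3.820, 25.410)
t=0.600: state=(1.147, -0.493, 15.905)
t=0.800: state=(-0.090, -0.253, 9.612)
t=1.000: state=(-0.412, -0.658, 5.836)
t=1.200: state=(-1.501, -2.538, 3.759)
t=1.400: state=(-6.054, -10.051, 5.933)
t=1.600: state=(-12.173, -9.816, 25.427)
t=1.800: state=(-2.289, 0.951, 18.733)
t=2.000: state=(0.404, 0.822, 11.281)
t=2.200: state=(1.299, 1.996, 7.013)
t=2.400: state=(4.214, 6.800, 6.085)
t=2.600: state=(11.181, 13.428, 18.701)
t=2.800: state=(5.569, 0.991, 21.738)
t=3.000: state=(0.993, 0.412, 13.287)
t=3.200: state=(1.002, 1.415, 8.162)
t=3.400: state=(2.918, 4.680, 5.834)
t=3.600: state=(9.135, 13.111, 12.632)
t=3.800: state=(8.578, 3.644, 24.283)
t=4.000: state=(1.599, 0.248, 15.460)
t=4.200: state=(0.877, 1.094, 9.453)
t=4.400: state=(2.187, 3.440, 6.235)
t=4.600: state=(7.100, 10.927, 9.094)
t=4.775: state=(11.305, 9.617, 23.727)
largest grid value and its neighbours: y(0.245)=14.58862, y(0.250)=14.60163, y(0.255)=14.58324
parabola through these three points peaks at t≈0.250 with y≈14.60175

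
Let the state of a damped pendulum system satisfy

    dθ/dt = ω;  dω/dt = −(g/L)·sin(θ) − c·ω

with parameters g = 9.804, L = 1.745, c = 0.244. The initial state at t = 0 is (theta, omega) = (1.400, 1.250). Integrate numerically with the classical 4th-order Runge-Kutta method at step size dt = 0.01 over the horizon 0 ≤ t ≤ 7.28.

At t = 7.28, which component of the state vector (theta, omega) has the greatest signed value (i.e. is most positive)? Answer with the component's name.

t=0.000: state=(1.400, 1.250)
step 1 (dt=0.01): k1=(1.250, -5.842), k2=(1.221, -5.840), k3=(1.221, -5.840), k4=(1.192, -5.839); state += dt/6·(k1+2k2+2k3+k4)
t=0.010: state=(1.412, 1.192)
t=0.020: state=(1.424, 1.133)
t=0.030: state=(1.435, 1.075)
continuing one RK4 step at a time; state shown every 25 steps (Δt=0.25):
t=0.250: state=(1.532, -0.182)
t=0.500: state=(1.317, -1.521)
t=0.750: state=(0.791, -2.615)
t=1.000: state=(0.067, -3.020)
t=1.250: state=(-0.635, -2.447)
t=1.500: state=(-1.104, -1.247)
t=1.750: state=(-1.248, 0.098)
t=2.000: state=(-1.063, 1.351)
t=2.250: state=(-0.599, 2.283)
t=2.500: state=(0.021, 2.533)
t=2.750: state=(0.597, 1.954)
t=3.000: state=(0.956, 0.866)
t=3.250: state=(1.021, -0.342)
t=3.500: state=(0.796, -1.411)
t=3.750: state=(0.349, -2.073)
t=4.000: state=(-0.183, -2.058)
t=4.250: state=(-0.624, -1.385)
t=4.500: state=(-0.847, -0.368)
t=4.750: state=(-0.806, 0.676)
t=5.000: state=(-0.528, 1.493)
t=5.250: state=(-0.100, 1.828)
t=5.500: state=(0.334, 1.551)
t=5.750: state=(0.636, 0.806)
t=6.000: state=(0.723, -0.118)
t=6.250: state=(0.584, -0.957)
t=6.500: state=(0.271, -1.474)
t=6.750: state=(-0.111, -1.493)
t=7.000: state=(-0.434, -1.025)
t=7.250: state=(-0.599, -0.272)
t=7.280: state=(-0.606, -0.175)
compare at T: theta=-0.606, omega=-0.175

largest component: omega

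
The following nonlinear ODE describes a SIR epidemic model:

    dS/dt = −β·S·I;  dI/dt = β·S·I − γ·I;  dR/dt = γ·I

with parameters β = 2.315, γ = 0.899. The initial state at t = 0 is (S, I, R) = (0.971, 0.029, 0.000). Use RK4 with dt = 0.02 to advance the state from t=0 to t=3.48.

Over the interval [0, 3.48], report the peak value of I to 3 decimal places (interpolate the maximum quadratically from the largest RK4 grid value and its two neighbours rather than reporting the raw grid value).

max I = 0.256

t=0.000: state=(0.971, 0.029, 0.000)
step 1 (dt=0.02): k1=(-0.065, 0.039, 0.026), k2=(-0.066, 0.040, 0.026), k3=(-0.066, 0.040, 0.026), k4=(-0.067, 0.040, 0.027); state += dt/6·(k1+2k2+2k3+k4)
t=0.020: state=(0.970, 0.030, 0.001)
t=0.040: state=(0.968, 0.031, 0.001)
t=0.060: state=(0.967, 0.031, 0.002)
continuing one RK4 step at a time; state shown every 10 steps (Δt=0.2):
t=0.200: state=(0.956, 0.038, 0.006)
t=0.400: state=(0.937, 0.049, 0.014)
t=0.600: state=(0.913, 0.063, 0.024)
t=0.800: state=(0.884, 0.080, 0.037)
t=1.000: state=(0.848, 0.099, 0.053)
t=1.200: state=(0.806, 0.122, 0.072)
t=1.400: state=(0.757, 0.146, 0.097)
t=1.600: state=(0.704, 0.171, 0.125)
t=1.800: state=(0.646, 0.196, 0.158)
t=2.000: state=(0.587, 0.217, 0.195)
t=2.200: state=(0.529, 0.235, 0.236)
t=2.400: state=(0.473, 0.248, 0.280)
t=2.600: state=(0.421, 0.254, 0.325)
t=2.800: state=(0.374, 0.255, 0.371)
t=3.000: state=(0.332, 0.251, 0.416)
t=3.200: state=(0.296, 0.243, 0.461)
t=3.400: state=(0.266, 0.231, 0.503)
t=3.480: state=(0.255, 0.226, 0.520)
largest grid value and its neighbours: I(2.720)=0.25575, I(2.740)=0.25577, I(2.760)=0.25573
parabola through these three points peaks at t≈2.736 with I≈0.25577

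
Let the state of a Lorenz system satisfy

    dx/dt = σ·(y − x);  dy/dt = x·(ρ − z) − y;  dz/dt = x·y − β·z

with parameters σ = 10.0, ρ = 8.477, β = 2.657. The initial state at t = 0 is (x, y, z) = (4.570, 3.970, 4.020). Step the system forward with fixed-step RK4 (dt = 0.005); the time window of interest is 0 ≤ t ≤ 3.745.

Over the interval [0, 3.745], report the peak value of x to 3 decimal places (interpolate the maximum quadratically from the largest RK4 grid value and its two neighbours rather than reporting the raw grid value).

t=0.000: state=(4.570, 3.970, 4.020)
step 1 (dt=0.005): k1=(-6.000, 16.398, 7.462), k2=(-5.440, 16.206, 7.539), k3=(-5.459, 16.211, 7.542), k4=(-4.916, 16.024, 7.621); state += dt/6·(k1+2k2+2k3+k4)
t=0.005: state=(4.543, 4.051, 4.058)
t=0.010: state=(4.521, 4.130, 4.096)
t=0.015: state=(4.504, 4.208, 4.136)
continuing one RK4 step at a time; state shown every 40 steps (Δt=0.2):
t=0.200: state=(5.444, 6.170, 6.413)
t=0.400: state=(5.891, 5.471, 9.303)
t=0.600: state=(4.390, 3.602, 8.982)
t=0.800: state=(3.395, 3.212, 7.187)
t=1.000: state=(3.547, 3.840, 6.069)
t=1.200: state=(4.386, 4.869, 6.289)
t=1.400: state=(5.140, 5.320, 7.621)
t=1.600: state=(4.958, 4.641, 8.467)
t=1.800: state=(4.249, 3.947, 7.970)
t=2.000: state=(3.938, 3.936, 7.114)
t=2.200: state=(4.176, 4.387, 6.786)
t=2.400: state=(4.625, 4.818, 7.180)
t=2.600: state=(4.803, 4.772, 7.793)
t=2.800: state=(4.563, 4.392, 7.912)
t=3.000: state=(4.272, 4.180, 7.546)
t=3.200: state=(4.236, 4.288, 7.202)
t=3.400: state=(4.422, 4.535, 7.203)
t=3.600: state=(4.600, 4.648, 7.479)
t=3.745: state=(4.612, 4.581, 7.655)
largest grid value and its neighbours: x(0.335)=6.02380, x(0.340)=6.02395, x(0.345)=6.02233
parabola through these three points peaks at t≈0.338 with x≈6.02410

max x = 6.024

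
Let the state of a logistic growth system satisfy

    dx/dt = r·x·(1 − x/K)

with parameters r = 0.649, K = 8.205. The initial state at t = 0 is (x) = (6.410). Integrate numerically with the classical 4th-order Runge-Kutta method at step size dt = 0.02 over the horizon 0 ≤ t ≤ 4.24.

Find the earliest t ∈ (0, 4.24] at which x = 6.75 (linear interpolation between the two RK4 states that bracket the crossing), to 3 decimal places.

t = 0.403

t=0.000: state=(6.410)
step 1 (dt=0.02): k1=(0.910), k2=(0.907), k3=(0.907), k4=(0.903); state += dt/6·(k1+2k2+2k3+k4)
t=0.020: state=(6.428)
t=0.040: state=(6.446)
t=0.060: state=(6.464)
continuing one RK4 step at a time; state shown every 10 steps (Δt=0.2):
t=0.200: state=(6.585)
t=0.400: state=(6.748)
next step: t=0.420: state=(6.763) — x has crossed 6.75
linear interpolation between t=0.400 (6.74751) and t=0.420 (6.76300) → t≈0.403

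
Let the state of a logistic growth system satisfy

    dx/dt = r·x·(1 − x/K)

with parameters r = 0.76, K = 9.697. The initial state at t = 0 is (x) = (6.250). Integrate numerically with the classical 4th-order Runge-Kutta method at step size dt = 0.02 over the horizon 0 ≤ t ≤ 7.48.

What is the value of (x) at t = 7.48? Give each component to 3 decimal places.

t=0.000: state=(6.250)
step 1 (dt=0.02): k1=(1.688), k2=(1.685), k3=(1.685), k4=(1.681); state += dt/6·(k1+2k2+2k3+k4)
t=0.020: state=(6.284)
t=0.040: state=(6.317)
t=0.060: state=(6.351)
continuing one RK4 step at a time; state shown every 25 steps (Δt=0.5):
t=0.500: state=(7.041)
t=1.000: state=(7.709)
t=1.500: state=(8.243)
t=2.000: state=(8.653)
t=2.500: state=(8.958)
t=3.000: state=(9.179)
t=3.500: state=(9.337)
t=4.000: state=(9.448)
t=4.500: state=(9.525)
t=5.000: state=(9.579)
t=5.500: state=(9.616)
t=6.000: state=(9.641)
t=6.500: state=(9.659)
t=7.000: state=(9.671)
t=7.480: state=(9.679)

(x) = (9.679)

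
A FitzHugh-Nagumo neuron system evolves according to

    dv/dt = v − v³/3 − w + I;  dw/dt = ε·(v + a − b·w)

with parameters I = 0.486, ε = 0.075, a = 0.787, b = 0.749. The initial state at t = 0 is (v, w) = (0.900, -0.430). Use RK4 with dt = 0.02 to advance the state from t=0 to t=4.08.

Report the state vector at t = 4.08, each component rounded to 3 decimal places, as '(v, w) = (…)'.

t=0.000: state=(0.900, -0.430)
step 1 (dt=0.02): k1=(1.573, 0.151), k2=(1.574, 0.152), k3=(1.574, 0.152), k4=(1.575, 0.153); state += dt/6·(k1+2k2+2k3+k4)
t=0.020: state=(0.931, -0.427)
t=0.040: state=(0.963, -0.424)
t=0.060: state=(0.994, -0.421)
continuing one RK4 step at a time; state shown every 10 steps (Δt=0.2):
t=0.200: state=(1.211, -0.398)
t=0.400: state=(1.488, -0.361)
t=0.600: state=(1.699, -0.322)
t=0.800: state=(1.838, -0.280)
t=1.000: state=(1.919, -0.237)
t=1.200: state=(1.959, -0.194)
t=1.400: state=(1.976, -0.150)
t=1.600: state=(1.978, -0.107)
t=1.800: state=(1.973, -0.065)
t=2.000: state=(1.964, -0.023)
t=2.200: state=(1.953, 0.018)
t=2.400: state=(1.940, 0.059)
t=2.600: state=(1.926, 0.099)
t=2.800: state=(1.912, 0.138)
t=3.000: state=(1.898, 0.176)
t=3.200: state=(1.884, 0.214)
t=3.400: state=(1.869, 0.252)
t=3.600: state=(1.854, 0.288)
t=3.800: state=(1.840, 0.325)
t=4.000: state=(1.825, 0.360)
t=4.080: state=(1.819, 0.374)

(v, w) = (1.819, 0.374)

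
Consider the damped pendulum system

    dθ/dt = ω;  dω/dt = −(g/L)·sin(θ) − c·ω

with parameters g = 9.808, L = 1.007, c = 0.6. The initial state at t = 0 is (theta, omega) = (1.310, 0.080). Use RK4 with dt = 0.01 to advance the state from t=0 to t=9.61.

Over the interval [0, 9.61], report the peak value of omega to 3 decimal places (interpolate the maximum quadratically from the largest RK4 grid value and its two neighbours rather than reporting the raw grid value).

max omega = 2.394

t=0.000: state=(1.310, 0.080)
step 1 (dt=0.01): k1=(0.080, -9.458), k2=(0.033, -9.431), k3=(0.033, -9.431), k4=(-0.014, -9.403); state += dt/6·(k1+2k2+2k3+k4)
t=0.010: state=(1.310, -0.014)
t=0.020: state=(1.310, -0.108)
t=0.030: state=(1.308, -0.201)
continuing one RK4 step at a time; state shown every 50 steps (Δt=0.5):
t=0.500: state=(0.362, -3.232)
t=1.000: state=(-0.871, -0.884)
t=1.500: state=(-0.422, 2.237)
t=2.000: state=(0.579, 1.016)
t=2.500: state=(0.374, -1.550)
t=3.000: state=(-0.392, -0.912)
t=3.500: state=(-0.305, 1.084)
t=4.000: state=(0.270, 0.751)
t=4.500: state=(0.240, -0.764)
t=5.000: state=(-0.188, -0.596)
t=5.500: state=(-0.186, 0.541)
t=6.000: state=(0.131, 0.464)
t=6.500: state=(0.142, -0.384)
t=7.000: state=(-0.092, -0.358)
t=7.500: state=(-0.109, 0.272)
t=8.000: state=(0.065, 0.275)
t=8.500: state=(0.083, -0.193)
t=9.000: state=(-0.045, -0.210)
t=9.500: state=(-0.063, 0.136)
t=9.610: state=(-0.045, 0.183)
largest grid value and its neighbours: omega(1.610)=2.39318, omega(1.620)=2.39365, omega(1.630)=2.39181
parabola through these three points peaks at t≈1.617 with omega≈2.39375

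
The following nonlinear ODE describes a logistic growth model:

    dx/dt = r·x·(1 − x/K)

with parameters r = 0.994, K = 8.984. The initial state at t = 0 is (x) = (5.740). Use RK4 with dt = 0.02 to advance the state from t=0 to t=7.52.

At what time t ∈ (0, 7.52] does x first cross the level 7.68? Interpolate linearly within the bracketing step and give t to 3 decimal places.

t=0.000: state=(5.740)
step 1 (dt=0.02): k1=(2.060), k2=(2.054), k3=(2.054), k4=(2.049); state += dt/6·(k1+2k2+2k3+k4)
t=0.020: state=(5.781)
t=0.040: state=(5.822)
t=0.060: state=(5.863)
continuing one RK4 step at a time; state shown every 25 steps (Δt=0.5):
t=0.500: state=(6.685)
t=1.000: state=(7.430)
t=1.200: state=(7.669)
next step: t=1.220: state=(7.691) — x has crossed 7.68
linear interpolation between t=1.200 (7.66912) and t=1.220 (7.69127) → t≈1.210

t = 1.210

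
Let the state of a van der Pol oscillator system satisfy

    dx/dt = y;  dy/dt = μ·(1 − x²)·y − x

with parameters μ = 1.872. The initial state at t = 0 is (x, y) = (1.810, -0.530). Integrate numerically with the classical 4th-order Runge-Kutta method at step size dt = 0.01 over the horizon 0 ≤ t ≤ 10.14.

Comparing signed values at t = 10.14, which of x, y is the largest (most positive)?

largest component: y

t=0.000: state=(1.810, -0.530)
step 1 (dt=0.01): k1=(-0.530, 0.448), k2=(-0.528, 0.432), k3=(-0.528, 0.432), k4=(-0.526, 0.416); state += dt/6·(k1+2k2+2k3+k4)
t=0.010: state=(1.805, -0.526)
t=0.020: state=(1.799, -0.522)
t=0.030: state=(1.794, -0.518)
continuing one RK4 step at a time; state shown every 50 steps (Δt=0.5):
t=0.500: state=(1.561, -0.513)
t=1.000: state=(1.271, -0.674)
t=1.500: state=(0.845, -1.104)
t=2.000: state=(0.006, -2.542)
t=2.500: state=(-1.614, -2.554)
t=3.000: state=(-2.014, 0.131)
t=3.500: state=(-1.870, 0.363)
t=4.000: state=(-1.669, 0.444)
t=4.500: state=(-1.419, 0.569)
t=5.000: state=(-1.078, 0.835)
t=5.500: state=(-0.503, 1.621)
t=6.000: state=(0.800, 3.632)
t=6.500: state=(1.982, 0.537)
t=7.000: state=(1.953, -0.306)
t=7.500: state=(1.772, -0.404)
t=8.000: state=(1.548, -0.499)
t=8.500: state=(1.260, -0.676)
t=9.000: state=(0.830, -1.121)
t=9.500: state=(-0.028, -2.601)
t=10.000: state=(-1.645, -2.435)
t=10.140: state=(-1.895, -1.183)
compare at T: x=-1.895, y=-1.183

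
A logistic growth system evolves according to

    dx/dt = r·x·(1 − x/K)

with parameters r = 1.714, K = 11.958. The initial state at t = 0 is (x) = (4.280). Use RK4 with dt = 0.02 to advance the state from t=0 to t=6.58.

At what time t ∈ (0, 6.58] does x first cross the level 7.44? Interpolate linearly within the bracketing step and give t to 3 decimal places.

t = 0.632

t=0.000: state=(4.280)
step 1 (dt=0.02): k1=(4.710), k2=(4.733), k3=(4.733), k4=(4.755); state += dt/6·(k1+2k2+2k3+k4)
t=0.020: state=(4.375)
t=0.040: state=(4.470)
t=0.060: state=(4.567)
continuing one RK4 step at a time; state shown every 25 steps (Δt=0.5):
t=0.500: state=(6.789)
t=0.620: state=(7.382)
next step: t=0.640: state=(7.479) — x has crossed 7.44
linear interpolation between t=0.620 (7.38215) and t=0.640 (7.47859) → t≈0.632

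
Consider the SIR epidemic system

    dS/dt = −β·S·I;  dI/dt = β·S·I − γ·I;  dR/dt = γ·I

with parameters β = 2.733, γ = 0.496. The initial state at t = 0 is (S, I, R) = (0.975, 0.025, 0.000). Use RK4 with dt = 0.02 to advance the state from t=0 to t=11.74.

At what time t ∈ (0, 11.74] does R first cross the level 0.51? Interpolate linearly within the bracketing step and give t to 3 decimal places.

t=0.000: state=(0.975, 0.025, 0.000)
step 1 (dt=0.02): k1=(-0.067, 0.054, 0.012), k2=(-0.068, 0.055, 0.013), k3=(-0.068, 0.055, 0.013), k4=(-0.069, 0.057, 0.013); state += dt/6·(k1+2k2+2k3+k4)
t=0.020: state=(0.974, 0.026, 0.000)
t=0.040: state=(0.972, 0.027, 0.001)
t=0.060: state=(0.971, 0.028, 0.001)
continuing one RK4 step at a time; state shown every 25 steps (Δt=0.5):
t=0.500: state=(0.917, 0.072, 0.011)
t=1.000: state=(0.779, 0.180, 0.041)
t=1.500: state=(0.544, 0.350, 0.106)
t=2.000: state=(0.305, 0.484, 0.211)
t=2.500: state=(0.152, 0.511, 0.337)
t=3.000: state=(0.078, 0.464, 0.458)
t=3.220: state=(0.060, 0.433, 0.507)
next step: t=3.240: state=(0.058, 0.430, 0.512) — R has crossed 0.51
linear interpolation between t=3.220 (0.50740) and t=3.240 (0.51168) → t≈3.232

t = 3.232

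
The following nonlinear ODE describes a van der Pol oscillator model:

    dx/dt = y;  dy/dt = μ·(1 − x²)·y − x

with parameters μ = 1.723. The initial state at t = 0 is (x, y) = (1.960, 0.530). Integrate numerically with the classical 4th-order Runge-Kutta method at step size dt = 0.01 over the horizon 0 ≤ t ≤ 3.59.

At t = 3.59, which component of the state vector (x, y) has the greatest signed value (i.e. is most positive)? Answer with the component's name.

largest component: y

t=0.000: state=(1.960, 0.530)
step 1 (dt=0.01): k1=(0.530, -4.555), k2=(0.507, -4.455), k3=(0.508, -4.457), k4=(0.485, -4.358); state += dt/6·(k1+2k2+2k3+k4)
t=0.010: state=(1.965, 0.485)
t=0.020: state=(1.970, 0.443)
t=0.030: state=(1.974, 0.402)
continuing one RK4 step at a time; state shown every 20 steps (Δt=0.2):
t=0.200: state=(1.998, -0.057)
t=0.400: state=(1.961, -0.271)
t=0.600: state=(1.897, -0.357)
t=0.800: state=(1.821, -0.405)
t=1.000: state=(1.736, -0.444)
t=1.200: state=(1.643, -0.485)
t=1.400: state=(1.541, -0.535)
t=1.600: state=(1.428, -0.597)
t=1.800: state=(1.301, -0.681)
t=2.000: state=(1.154, -0.798)
t=2.200: state=(0.978, -0.970)
t=2.400: state=(0.760, -1.235)
t=2.600: state=(0.473, -1.662)
t=2.800: state=(0.078, -2.340)
t=3.000: state=(-0.476, -3.196)
t=3.200: state=(-1.157, -3.378)
t=3.400: state=(-1.717, -2.033)
t=3.590: state=(-1.963, -0.666)
compare at T: x=-1.963, y=-0.666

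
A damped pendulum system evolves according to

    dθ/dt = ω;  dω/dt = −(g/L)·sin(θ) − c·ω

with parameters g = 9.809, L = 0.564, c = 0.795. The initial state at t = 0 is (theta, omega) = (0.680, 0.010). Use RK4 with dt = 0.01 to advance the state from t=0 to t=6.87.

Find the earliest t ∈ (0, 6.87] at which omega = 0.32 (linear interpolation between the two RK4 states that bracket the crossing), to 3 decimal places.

t=0.000: state=(0.680, 0.010)
step 1 (dt=0.01): k1=(0.010, -10.944), k2=(-0.045, -10.901), k3=(-0.045, -10.897), k4=(-0.099, -10.851); state += dt/6·(k1+2k2+2k3+k4)
t=0.010: state=(0.680, -0.099)
t=0.020: state=(0.678, -0.207)
t=0.030: state=(0.675, -0.314)
continuing one RK4 step at a time; state shown every 25 steps (Δt=0.25):
t=0.250: state=(0.384, -2.118)
t=0.500: state=(-0.191, -2.069)
t=0.750: state=(-0.494, -0.212)
t=0.810: state=(-0.492, 0.282)
next step: t=0.820: state=(-0.489, 0.362) — omega has crossed 0.32
linear interpolation between t=0.810 (0.28222) and t=0.820 (0.36161) → t≈0.815

t = 0.815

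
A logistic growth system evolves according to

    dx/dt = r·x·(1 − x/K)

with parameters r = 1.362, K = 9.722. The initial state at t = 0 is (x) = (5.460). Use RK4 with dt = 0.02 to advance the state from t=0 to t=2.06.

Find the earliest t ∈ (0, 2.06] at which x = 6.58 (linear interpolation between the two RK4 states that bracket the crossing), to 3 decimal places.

t=0.000: state=(5.460)
step 1 (dt=0.02): k1=(3.260), k2=(3.254), k3=(3.254), k4=(3.249); state += dt/6·(k1+2k2+2k3+k4)
t=0.020: state=(5.525)
t=0.040: state=(5.590)
t=0.060: state=(5.655)
continuing one RK4 step at a time; state shown every 5 steps (Δt=0.1):
t=0.100: state=(5.783)
t=0.200: state=(6.097)
t=0.300: state=(6.401)
t=0.360: state=(6.578)
next step: t=0.380: state=(6.635) — x has crossed 6.58
linear interpolation between t=0.360 (6.57756) and t=0.380 (6.63523) → t≈0.361

t = 0.361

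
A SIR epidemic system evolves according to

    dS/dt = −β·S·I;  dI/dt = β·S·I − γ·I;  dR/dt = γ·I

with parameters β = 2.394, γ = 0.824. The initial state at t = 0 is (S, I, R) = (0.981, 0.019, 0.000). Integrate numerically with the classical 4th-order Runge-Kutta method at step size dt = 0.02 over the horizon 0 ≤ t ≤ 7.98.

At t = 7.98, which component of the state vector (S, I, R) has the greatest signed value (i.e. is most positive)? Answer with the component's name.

largest component: R

t=0.000: state=(0.981, 0.019, 0.000)
step 1 (dt=0.02): k1=(-0.045, 0.029, 0.016), k2=(-0.045, 0.029, 0.016), k3=(-0.045, 0.029, 0.016), k4=(-0.046, 0.030, 0.016); state += dt/6·(k1+2k2+2k3+k4)
t=0.020: state=(0.980, 0.020, 0.000)
t=0.040: state=(0.979, 0.020, 0.001)
t=0.060: state=(0.978, 0.021, 0.001)
continuing one RK4 step at a time; state shown every 25 steps (Δt=0.5):
t=0.500: state=(0.948, 0.040, 0.012)
t=1.000: state=(0.885, 0.080, 0.036)
t=1.500: state=(0.776, 0.143, 0.081)
t=2.000: state=(0.624, 0.220, 0.156)
t=2.500: state=(0.461, 0.279, 0.260)
t=3.000: state=(0.326, 0.295, 0.379)
t=3.500: state=(0.231, 0.271, 0.497)
t=4.000: state=(0.171, 0.228, 0.600)
t=4.500: state=(0.134, 0.181, 0.685)
t=5.000: state=(0.111, 0.139, 0.750)
t=5.500: state=(0.096, 0.104, 0.800)
t=6.000: state=(0.086, 0.077, 0.837)
t=6.500: state=(0.080, 0.056, 0.864)
t=7.000: state=(0.075, 0.041, 0.884)
t=7.500: state=(0.072, 0.029, 0.898)
t=7.980: state=(0.070, 0.022, 0.908)
compare at T: S=0.070, I=0.022, R=0.908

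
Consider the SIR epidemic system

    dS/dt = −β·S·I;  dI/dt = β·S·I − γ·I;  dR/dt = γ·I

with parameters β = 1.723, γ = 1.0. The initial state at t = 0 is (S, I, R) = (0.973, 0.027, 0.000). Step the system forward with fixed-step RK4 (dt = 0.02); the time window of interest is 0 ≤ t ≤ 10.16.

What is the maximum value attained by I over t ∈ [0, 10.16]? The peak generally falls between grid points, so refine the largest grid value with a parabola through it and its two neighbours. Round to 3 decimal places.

t=0.000: state=(0.973, 0.027, 0.000)
step 1 (dt=0.02): k1=(-0.045, 0.018, 0.027), k2=(-0.046, 0.018, 0.027), k3=(-0.046, 0.018, 0.027), k4=(-0.046, 0.018, 0.027); state += dt/6·(k1+2k2+2k3+k4)
t=0.020: state=(0.972, 0.027, 0.001)
t=0.040: state=(0.971, 0.028, 0.001)
t=0.060: state=(0.970, 0.028, 0.002)
continuing one RK4 step at a time; state shown every 25 steps (Δt=0.5):
t=0.500: state=(0.947, 0.037, 0.016)
t=1.000: state=(0.911, 0.051, 0.038)
t=1.500: state=(0.867, 0.066, 0.067)
t=2.000: state=(0.813, 0.083, 0.104)
t=2.500: state=(0.752, 0.098, 0.150)
t=3.000: state=(0.687, 0.111, 0.202)
t=3.500: state=(0.622, 0.118, 0.260)
t=4.000: state=(0.561, 0.119, 0.319)
t=4.500: state=(0.507, 0.115, 0.378)
t=5.000: state=(0.461, 0.106, 0.433)
t=5.500: state=(0.423, 0.094, 0.483)
t=6.000: state=(0.393, 0.081, 0.527)
t=6.500: state=(0.368, 0.068, 0.564)
t=7.000: state=(0.349, 0.056, 0.595)
t=7.500: state=(0.334, 0.046, 0.620)
t=8.000: state=(0.323, 0.037, 0.641)
t=8.500: state=(0.314, 0.029, 0.657)
t=9.000: state=(0.307, 0.023, 0.670)
t=9.500: state=(0.301, 0.018, 0.680)
t=10.000: state=(0.297, 0.014, 0.689)
t=10.160: state=(0.296, 0.013, 0.691)
largest grid value and its neighbours: I(3.820)=0.11973, I(3.840)=0.11974, I(3.860)=0.11973
parabola through these three points peaks at t≈3.837 with I≈0.11974

max I = 0.120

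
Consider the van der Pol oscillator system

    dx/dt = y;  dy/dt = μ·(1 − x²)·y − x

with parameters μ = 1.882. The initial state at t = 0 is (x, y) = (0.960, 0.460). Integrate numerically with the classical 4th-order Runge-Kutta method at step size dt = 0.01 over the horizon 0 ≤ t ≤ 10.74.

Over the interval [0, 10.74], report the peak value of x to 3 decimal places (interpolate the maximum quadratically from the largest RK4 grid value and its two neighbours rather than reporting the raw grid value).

max x = 2.019

t=0.000: state=(0.960, 0.460)
step 1 (dt=0.01): k1=(0.460, -0.892), k2=(0.456, -0.899), k3=(0.456, -0.899), k4=(0.451, -0.905); state += dt/6·(k1+2k2+2k3+k4)
t=0.010: state=(0.965, 0.451)
t=0.020: state=(0.969, 0.442)
t=0.030: state=(0.973, 0.433)
continuing one RK4 step at a time; state shown every 50 steps (Δt=0.5):
t=0.500: state=(1.062, -0.061)
t=1.000: state=(0.905, -0.573)
t=1.500: state=(0.445, -1.383)
t=2.000: state=(-0.685, -3.233)
t=2.500: state=(-1.889, -0.770)
t=3.000: state=(-1.907, 0.289)
t=3.500: state=(-1.726, 0.415)
t=4.000: state=(-1.493, 0.524)
t=4.500: state=(-1.186, 0.734)
t=5.000: state=(-0.705, 1.296)
t=5.500: state=(0.326, 3.128)
t=6.000: state=(1.850, 1.463)
t=6.500: state=(1.991, -0.240)
t=7.000: state=(1.826, -0.380)
t=7.500: state=(1.616, -0.465)
t=8.000: state=(1.352, -0.609)
t=8.500: state=(0.978, -0.938)
t=9.000: state=(0.302, -1.982)
t=9.500: state=(-1.210, -3.512)
t=10.000: state=(-2.016, -0.113)
t=10.500: state=(-1.916, 0.336)
t=10.740: state=(-1.830, 0.379)
largest grid value and its neighbours: x(6.290)=2.01888, x(6.300)=2.01898, x(6.310)=2.01888
parabola through these three points peaks at t≈6.300 with x≈2.01898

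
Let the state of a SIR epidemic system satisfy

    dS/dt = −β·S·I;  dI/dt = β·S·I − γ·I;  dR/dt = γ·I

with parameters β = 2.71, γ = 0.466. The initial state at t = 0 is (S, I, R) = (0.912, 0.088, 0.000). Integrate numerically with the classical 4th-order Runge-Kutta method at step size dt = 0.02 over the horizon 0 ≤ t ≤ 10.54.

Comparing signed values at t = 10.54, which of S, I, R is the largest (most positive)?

largest component: R

t=0.000: state=(0.912, 0.088, 0.000)
step 1 (dt=0.02): k1=(-0.217, 0.176, 0.041), k2=(-0.221, 0.179, 0.042), k3=(-0.221, 0.180, 0.042), k4=(-0.225, 0.183, 0.043); state += dt/6·(k1+2k2+2k3+k4)
t=0.020: state=(0.908, 0.092, 0.001)
t=0.040: state=(0.903, 0.095, 0.002)
t=0.060: state=(0.898, 0.099, 0.003)
continuing one RK4 step at a time; state shown every 25 steps (Δt=0.5):
t=0.500: state=(0.749, 0.218, 0.034)
t=1.000: state=(0.492, 0.402, 0.106)
t=1.500: state=(0.260, 0.524, 0.216)
t=2.000: state=(0.125, 0.533, 0.341)
t=2.500: state=(0.063, 0.477, 0.460)
t=3.000: state=(0.035, 0.403, 0.562)
t=3.500: state=(0.021, 0.331, 0.648)
t=4.000: state=(0.014, 0.269, 0.717)
t=4.500: state=(0.010, 0.216, 0.774)
t=5.000: state=(0.008, 0.173, 0.819)
t=5.500: state=(0.006, 0.139, 0.855)
t=6.000: state=(0.005, 0.111, 0.884)
t=6.500: state=(0.005, 0.088, 0.907)
t=7.000: state=(0.004, 0.070, 0.925)
t=7.500: state=(0.004, 0.056, 0.940)
t=8.000: state=(0.004, 0.045, 0.952)
t=8.500: state=(0.003, 0.036, 0.961)
t=9.000: state=(0.003, 0.028, 0.968)
t=9.500: state=(0.003, 0.022, 0.974)
t=10.000: state=(0.003, 0.018, 0.979)
t=10.500: state=(0.003, 0.014, 0.983)
t=10.540: state=(0.003, 0.014, 0.983)
compare at T: S=0.003, I=0.014, R=0.983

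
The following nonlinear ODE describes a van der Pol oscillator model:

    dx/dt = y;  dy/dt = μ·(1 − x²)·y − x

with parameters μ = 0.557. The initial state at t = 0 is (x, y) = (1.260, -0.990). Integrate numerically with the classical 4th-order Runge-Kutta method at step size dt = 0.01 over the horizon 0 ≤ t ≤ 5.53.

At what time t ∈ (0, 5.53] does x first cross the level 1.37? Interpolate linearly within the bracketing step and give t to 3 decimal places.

t = 4.701

t=0.000: state=(1.260, -0.990)
step 1 (dt=0.01): k1=(-0.990, -0.936), k2=(-0.995, -0.936), k3=(-0.995, -0.936), k4=(-0.999, -0.937); state += dt/6·(k1+2k2+2k3+k4)
t=0.010: state=(1.250, -0.999)
t=0.020: state=(1.240, -1.009)
t=0.030: state=(1.230, -1.018)
continuing one RK4 step at a time; state shown every 20 steps (Δt=0.2):
t=0.200: state=(1.043, -1.181)
t=0.400: state=(0.787, -1.387)
t=0.600: state=(0.487, -1.613)
t=0.800: state=(0.141, -1.849)
t=1.000: state=(-0.251, -2.053)
t=1.200: state=(-0.673, -2.142)
t=1.400: state=(-1.093, -2.014)
t=1.600: state=(-1.461, -1.625)
t=1.800: state=(-1.732, -1.070)
t=2.000: state=(-1.888, -0.507)
t=2.200: state=(-1.941, -0.044)
t=2.400: state=(-1.914, 0.301)
t=2.600: state=(-1.827, 0.555)
t=2.800: state=(-1.695, 0.754)
t=3.000: state=(-1.527, 0.927)
t=3.200: state=(-1.325, 1.096)
t=3.400: state=(-1.088, 1.277)
t=3.600: state=(-0.812, 1.482)
t=3.800: state=(-0.493, 1.714)
t=4.000: state=(-0.126, 1.959)
t=4.200: state=(0.288, 2.169)
t=4.400: state=(0.733, 2.247)
t=4.600: state=(1.170, 2.075)
t=4.700: state=(1.368, 1.880)
next step: t=4.710: state=(1.387, 1.857) — x has crossed 1.37
linear interpolation between t=4.700 (1.36833) and t=4.710 (1.38702) → t≈4.701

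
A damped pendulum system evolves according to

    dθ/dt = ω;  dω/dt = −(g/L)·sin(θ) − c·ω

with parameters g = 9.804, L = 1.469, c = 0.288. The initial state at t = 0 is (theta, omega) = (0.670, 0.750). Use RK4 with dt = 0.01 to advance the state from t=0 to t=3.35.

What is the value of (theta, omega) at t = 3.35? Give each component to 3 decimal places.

(theta, omega) = (-0.052, -1.162)

t=0.000: state=(0.670, 0.750)
step 1 (dt=0.01): k1=(0.750, -4.360), k2=(0.728, -4.374), k3=(0.728, -4.373), k4=(0.706, -4.386); state += dt/6·(k1+2k2+2k3+k4)
t=0.010: state=(0.677, 0.706)
t=0.020: state=(0.684, 0.662)
t=0.030: state=(0.691, 0.618)
continuing one RK4 step at a time; state shown every 20 steps (Δt=0.2):
t=0.200: state=(0.731, -0.143)
t=0.400: state=(0.618, -0.958)
t=0.600: state=(0.364, -1.524)
t=0.800: state=(0.035, -1.696)
t=1.000: state=(-0.285, -1.433)
t=1.200: state=(-0.516, -0.835)
t=1.400: state=(-0.609, -0.083)
t=1.600: state=(-0.551, 0.644)
t=1.800: state=(-0.363, 1.189)
t=2.000: state=(-0.096, 1.420)
t=2.200: state=(0.180, 1.282)
t=2.400: state=(0.396, 0.832)
t=2.600: state=(0.501, 0.210)
t=2.800: state=(0.479, -0.424)
t=3.000: state=(0.341, -0.926)
t=3.200: state=(0.125, -1.177)
t=3.350: state=(-0.052, -1.162)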